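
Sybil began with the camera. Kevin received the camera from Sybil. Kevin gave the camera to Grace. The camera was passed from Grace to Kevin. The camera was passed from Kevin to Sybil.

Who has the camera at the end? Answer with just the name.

Tracking the camera through each event:
Start: Sybil has the camera.
After event 1: Kevin has the camera.
After event 2: Grace has the camera.
After event 3: Kevin has the camera.
After event 4: Sybil has the camera.

Answer: Sybil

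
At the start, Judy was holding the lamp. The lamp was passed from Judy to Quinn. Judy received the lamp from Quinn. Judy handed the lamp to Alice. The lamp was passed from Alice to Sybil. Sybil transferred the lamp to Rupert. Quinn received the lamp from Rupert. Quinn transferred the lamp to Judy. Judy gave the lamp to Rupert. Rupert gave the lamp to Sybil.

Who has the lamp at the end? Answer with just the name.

Answer: Sybil

Derivation:
Tracking the lamp through each event:
Start: Judy has the lamp.
After event 1: Quinn has the lamp.
After event 2: Judy has the lamp.
After event 3: Alice has the lamp.
After event 4: Sybil has the lamp.
After event 5: Rupert has the lamp.
After event 6: Quinn has the lamp.
After event 7: Judy has the lamp.
After event 8: Rupert has the lamp.
After event 9: Sybil has the lamp.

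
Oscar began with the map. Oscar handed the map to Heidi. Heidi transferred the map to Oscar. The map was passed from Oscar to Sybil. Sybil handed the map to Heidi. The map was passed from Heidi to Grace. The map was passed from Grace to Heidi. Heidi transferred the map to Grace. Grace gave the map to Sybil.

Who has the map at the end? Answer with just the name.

Answer: Sybil

Derivation:
Tracking the map through each event:
Start: Oscar has the map.
After event 1: Heidi has the map.
After event 2: Oscar has the map.
After event 3: Sybil has the map.
After event 4: Heidi has the map.
After event 5: Grace has the map.
After event 6: Heidi has the map.
After event 7: Grace has the map.
After event 8: Sybil has the map.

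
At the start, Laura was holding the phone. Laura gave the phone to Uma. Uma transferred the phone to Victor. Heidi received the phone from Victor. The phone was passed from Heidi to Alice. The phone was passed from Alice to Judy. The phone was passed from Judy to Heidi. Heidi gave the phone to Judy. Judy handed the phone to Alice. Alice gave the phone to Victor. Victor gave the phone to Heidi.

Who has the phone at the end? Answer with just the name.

Answer: Heidi

Derivation:
Tracking the phone through each event:
Start: Laura has the phone.
After event 1: Uma has the phone.
After event 2: Victor has the phone.
After event 3: Heidi has the phone.
After event 4: Alice has the phone.
After event 5: Judy has the phone.
After event 6: Heidi has the phone.
After event 7: Judy has the phone.
After event 8: Alice has the phone.
After event 9: Victor has the phone.
After event 10: Heidi has the phone.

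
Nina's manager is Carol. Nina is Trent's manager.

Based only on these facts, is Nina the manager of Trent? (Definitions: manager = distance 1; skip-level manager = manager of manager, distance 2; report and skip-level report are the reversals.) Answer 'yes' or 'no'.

Reconstructing the manager chain from the given facts:
  Carol -> Nina -> Trent
(each arrow means 'manager of the next')
Positions in the chain (0 = top):
  position of Carol: 0
  position of Nina: 1
  position of Trent: 2

Nina is at position 1, Trent is at position 2; signed distance (j - i) = 1.
'manager' requires j - i = 1. Actual distance is 1, so the relation HOLDS.

Answer: yes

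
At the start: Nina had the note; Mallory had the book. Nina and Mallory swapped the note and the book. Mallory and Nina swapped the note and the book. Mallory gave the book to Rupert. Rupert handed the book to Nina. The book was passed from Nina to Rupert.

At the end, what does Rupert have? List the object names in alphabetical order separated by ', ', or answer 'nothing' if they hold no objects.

Tracking all object holders:
Start: note:Nina, book:Mallory
Event 1 (swap note<->book: now note:Mallory, book:Nina). State: note:Mallory, book:Nina
Event 2 (swap note<->book: now note:Nina, book:Mallory). State: note:Nina, book:Mallory
Event 3 (give book: Mallory -> Rupert). State: note:Nina, book:Rupert
Event 4 (give book: Rupert -> Nina). State: note:Nina, book:Nina
Event 5 (give book: Nina -> Rupert). State: note:Nina, book:Rupert

Final state: note:Nina, book:Rupert
Rupert holds: book.

Answer: book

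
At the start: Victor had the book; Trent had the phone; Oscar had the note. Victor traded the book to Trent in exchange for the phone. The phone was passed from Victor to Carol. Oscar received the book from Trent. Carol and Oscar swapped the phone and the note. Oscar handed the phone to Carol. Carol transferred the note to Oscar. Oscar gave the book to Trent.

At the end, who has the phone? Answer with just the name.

Tracking all object holders:
Start: book:Victor, phone:Trent, note:Oscar
Event 1 (swap book<->phone: now book:Trent, phone:Victor). State: book:Trent, phone:Victor, note:Oscar
Event 2 (give phone: Victor -> Carol). State: book:Trent, phone:Carol, note:Oscar
Event 3 (give book: Trent -> Oscar). State: book:Oscar, phone:Carol, note:Oscar
Event 4 (swap phone<->note: now phone:Oscar, note:Carol). State: book:Oscar, phone:Oscar, note:Carol
Event 5 (give phone: Oscar -> Carol). State: book:Oscar, phone:Carol, note:Carol
Event 6 (give note: Carol -> Oscar). State: book:Oscar, phone:Carol, note:Oscar
Event 7 (give book: Oscar -> Trent). State: book:Trent, phone:Carol, note:Oscar

Final state: book:Trent, phone:Carol, note:Oscar
The phone is held by Carol.

Answer: Carol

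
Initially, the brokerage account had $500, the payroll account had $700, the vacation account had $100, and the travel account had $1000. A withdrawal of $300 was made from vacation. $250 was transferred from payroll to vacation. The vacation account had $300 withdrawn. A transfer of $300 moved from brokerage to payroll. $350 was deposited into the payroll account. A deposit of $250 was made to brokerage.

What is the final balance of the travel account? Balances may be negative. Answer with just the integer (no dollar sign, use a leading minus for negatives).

Tracking account balances step by step:
Start: brokerage=500, payroll=700, vacation=100, travel=1000
Event 1 (withdraw 300 from vacation): vacation: 100 - 300 = -200. Balances: brokerage=500, payroll=700, vacation=-200, travel=1000
Event 2 (transfer 250 payroll -> vacation): payroll: 700 - 250 = 450, vacation: -200 + 250 = 50. Balances: brokerage=500, payroll=450, vacation=50, travel=1000
Event 3 (withdraw 300 from vacation): vacation: 50 - 300 = -250. Balances: brokerage=500, payroll=450, vacation=-250, travel=1000
Event 4 (transfer 300 brokerage -> payroll): brokerage: 500 - 300 = 200, payroll: 450 + 300 = 750. Balances: brokerage=200, payroll=750, vacation=-250, travel=1000
Event 5 (deposit 350 to payroll): payroll: 750 + 350 = 1100. Balances: brokerage=200, payroll=1100, vacation=-250, travel=1000
Event 6 (deposit 250 to brokerage): brokerage: 200 + 250 = 450. Balances: brokerage=450, payroll=1100, vacation=-250, travel=1000

Final balance of travel: 1000

Answer: 1000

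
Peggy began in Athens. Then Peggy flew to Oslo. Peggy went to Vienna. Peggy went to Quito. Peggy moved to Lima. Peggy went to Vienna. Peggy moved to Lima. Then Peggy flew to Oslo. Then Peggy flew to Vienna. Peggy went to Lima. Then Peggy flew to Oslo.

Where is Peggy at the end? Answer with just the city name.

Tracking Peggy's location:
Start: Peggy is in Athens.
After move 1: Athens -> Oslo. Peggy is in Oslo.
After move 2: Oslo -> Vienna. Peggy is in Vienna.
After move 3: Vienna -> Quito. Peggy is in Quito.
After move 4: Quito -> Lima. Peggy is in Lima.
After move 5: Lima -> Vienna. Peggy is in Vienna.
After move 6: Vienna -> Lima. Peggy is in Lima.
After move 7: Lima -> Oslo. Peggy is in Oslo.
After move 8: Oslo -> Vienna. Peggy is in Vienna.
After move 9: Vienna -> Lima. Peggy is in Lima.
After move 10: Lima -> Oslo. Peggy is in Oslo.

Answer: Oslo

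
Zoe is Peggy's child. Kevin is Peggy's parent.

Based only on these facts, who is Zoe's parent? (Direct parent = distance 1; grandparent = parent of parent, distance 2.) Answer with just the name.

Reconstructing the parent chain from the given facts:
  Kevin -> Peggy -> Zoe
(each arrow means 'parent of the next')
Positions in the chain (0 = top):
  position of Kevin: 0
  position of Peggy: 1
  position of Zoe: 2

Zoe is at position 2; the parent is 1 step up the chain, i.e. position 1: Peggy.

Answer: Peggy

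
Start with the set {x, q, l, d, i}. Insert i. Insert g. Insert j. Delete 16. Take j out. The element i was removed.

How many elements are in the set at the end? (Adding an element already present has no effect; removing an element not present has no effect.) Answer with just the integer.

Answer: 5

Derivation:
Tracking the set through each operation:
Start: {d, i, l, q, x}
Event 1 (add i): already present, no change. Set: {d, i, l, q, x}
Event 2 (add g): added. Set: {d, g, i, l, q, x}
Event 3 (add j): added. Set: {d, g, i, j, l, q, x}
Event 4 (remove 16): not present, no change. Set: {d, g, i, j, l, q, x}
Event 5 (remove j): removed. Set: {d, g, i, l, q, x}
Event 6 (remove i): removed. Set: {d, g, l, q, x}

Final set: {d, g, l, q, x} (size 5)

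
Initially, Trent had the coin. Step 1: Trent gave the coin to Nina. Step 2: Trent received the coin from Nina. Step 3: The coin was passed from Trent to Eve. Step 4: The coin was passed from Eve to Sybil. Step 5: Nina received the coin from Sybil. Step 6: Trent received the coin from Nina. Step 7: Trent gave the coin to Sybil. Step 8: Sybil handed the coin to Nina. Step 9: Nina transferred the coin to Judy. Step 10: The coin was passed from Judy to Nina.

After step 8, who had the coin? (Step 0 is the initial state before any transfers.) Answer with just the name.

Answer: Nina

Derivation:
Tracking the coin holder through step 8:
After step 0 (start): Trent
After step 1: Nina
After step 2: Trent
After step 3: Eve
After step 4: Sybil
After step 5: Nina
After step 6: Trent
After step 7: Sybil
After step 8: Nina

At step 8, the holder is Nina.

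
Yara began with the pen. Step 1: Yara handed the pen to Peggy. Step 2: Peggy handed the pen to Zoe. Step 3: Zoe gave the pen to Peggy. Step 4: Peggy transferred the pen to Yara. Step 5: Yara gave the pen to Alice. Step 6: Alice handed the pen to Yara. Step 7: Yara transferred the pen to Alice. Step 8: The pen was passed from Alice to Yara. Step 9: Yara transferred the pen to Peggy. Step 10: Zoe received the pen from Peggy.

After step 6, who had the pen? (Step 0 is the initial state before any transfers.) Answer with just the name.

Tracking the pen holder through step 6:
After step 0 (start): Yara
After step 1: Peggy
After step 2: Zoe
After step 3: Peggy
After step 4: Yara
After step 5: Alice
After step 6: Yara

At step 6, the holder is Yara.

Answer: Yara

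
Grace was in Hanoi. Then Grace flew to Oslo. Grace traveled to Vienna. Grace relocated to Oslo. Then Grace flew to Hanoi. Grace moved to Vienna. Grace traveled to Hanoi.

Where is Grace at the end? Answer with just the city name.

Answer: Hanoi

Derivation:
Tracking Grace's location:
Start: Grace is in Hanoi.
After move 1: Hanoi -> Oslo. Grace is in Oslo.
After move 2: Oslo -> Vienna. Grace is in Vienna.
After move 3: Vienna -> Oslo. Grace is in Oslo.
After move 4: Oslo -> Hanoi. Grace is in Hanoi.
After move 5: Hanoi -> Vienna. Grace is in Vienna.
After move 6: Vienna -> Hanoi. Grace is in Hanoi.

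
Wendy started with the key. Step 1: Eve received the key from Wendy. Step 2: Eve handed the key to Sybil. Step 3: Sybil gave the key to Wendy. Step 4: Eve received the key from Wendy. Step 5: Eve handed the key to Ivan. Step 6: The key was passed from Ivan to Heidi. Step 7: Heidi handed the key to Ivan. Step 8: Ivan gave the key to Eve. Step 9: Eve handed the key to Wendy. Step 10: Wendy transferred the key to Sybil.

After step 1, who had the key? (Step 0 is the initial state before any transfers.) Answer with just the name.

Tracking the key holder through step 1:
After step 0 (start): Wendy
After step 1: Eve

At step 1, the holder is Eve.

Answer: Eve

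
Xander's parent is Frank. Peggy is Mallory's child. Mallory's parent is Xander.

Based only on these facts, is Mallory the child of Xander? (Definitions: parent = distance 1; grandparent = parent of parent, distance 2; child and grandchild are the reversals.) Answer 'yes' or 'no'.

Reconstructing the parent chain from the given facts:
  Frank -> Xander -> Mallory -> Peggy
(each arrow means 'parent of the next')
Positions in the chain (0 = top):
  position of Frank: 0
  position of Xander: 1
  position of Mallory: 2
  position of Peggy: 3

Mallory is at position 2, Xander is at position 1; signed distance (j - i) = -1.
'child' requires j - i = -1. Actual distance is -1, so the relation HOLDS.

Answer: yes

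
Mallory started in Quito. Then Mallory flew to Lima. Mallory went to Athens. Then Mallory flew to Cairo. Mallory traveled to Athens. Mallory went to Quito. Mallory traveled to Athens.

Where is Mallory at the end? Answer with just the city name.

Answer: Athens

Derivation:
Tracking Mallory's location:
Start: Mallory is in Quito.
After move 1: Quito -> Lima. Mallory is in Lima.
After move 2: Lima -> Athens. Mallory is in Athens.
After move 3: Athens -> Cairo. Mallory is in Cairo.
After move 4: Cairo -> Athens. Mallory is in Athens.
After move 5: Athens -> Quito. Mallory is in Quito.
After move 6: Quito -> Athens. Mallory is in Athens.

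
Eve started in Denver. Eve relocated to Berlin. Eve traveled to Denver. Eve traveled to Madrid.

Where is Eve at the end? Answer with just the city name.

Tracking Eve's location:
Start: Eve is in Denver.
After move 1: Denver -> Berlin. Eve is in Berlin.
After move 2: Berlin -> Denver. Eve is in Denver.
After move 3: Denver -> Madrid. Eve is in Madrid.

Answer: Madrid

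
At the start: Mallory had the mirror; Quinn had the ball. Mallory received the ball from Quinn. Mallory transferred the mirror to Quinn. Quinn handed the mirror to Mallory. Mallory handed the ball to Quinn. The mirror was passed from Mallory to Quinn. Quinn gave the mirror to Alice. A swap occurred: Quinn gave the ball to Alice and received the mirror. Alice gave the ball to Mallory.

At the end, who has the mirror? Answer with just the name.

Answer: Quinn

Derivation:
Tracking all object holders:
Start: mirror:Mallory, ball:Quinn
Event 1 (give ball: Quinn -> Mallory). State: mirror:Mallory, ball:Mallory
Event 2 (give mirror: Mallory -> Quinn). State: mirror:Quinn, ball:Mallory
Event 3 (give mirror: Quinn -> Mallory). State: mirror:Mallory, ball:Mallory
Event 4 (give ball: Mallory -> Quinn). State: mirror:Mallory, ball:Quinn
Event 5 (give mirror: Mallory -> Quinn). State: mirror:Quinn, ball:Quinn
Event 6 (give mirror: Quinn -> Alice). State: mirror:Alice, ball:Quinn
Event 7 (swap ball<->mirror: now ball:Alice, mirror:Quinn). State: mirror:Quinn, ball:Alice
Event 8 (give ball: Alice -> Mallory). State: mirror:Quinn, ball:Mallory

Final state: mirror:Quinn, ball:Mallory
The mirror is held by Quinn.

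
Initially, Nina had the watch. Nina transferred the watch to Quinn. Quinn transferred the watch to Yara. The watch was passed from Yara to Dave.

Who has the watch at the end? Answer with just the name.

Answer: Dave

Derivation:
Tracking the watch through each event:
Start: Nina has the watch.
After event 1: Quinn has the watch.
After event 2: Yara has the watch.
After event 3: Dave has the watch.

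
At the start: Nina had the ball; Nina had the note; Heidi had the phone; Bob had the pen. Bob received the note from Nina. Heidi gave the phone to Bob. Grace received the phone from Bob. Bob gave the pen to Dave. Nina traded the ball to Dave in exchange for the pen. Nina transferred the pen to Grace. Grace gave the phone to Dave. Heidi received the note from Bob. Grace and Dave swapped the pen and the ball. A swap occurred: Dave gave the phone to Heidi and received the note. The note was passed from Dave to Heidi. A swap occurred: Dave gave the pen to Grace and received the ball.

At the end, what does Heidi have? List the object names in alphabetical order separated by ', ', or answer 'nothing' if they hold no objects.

Tracking all object holders:
Start: ball:Nina, note:Nina, phone:Heidi, pen:Bob
Event 1 (give note: Nina -> Bob). State: ball:Nina, note:Bob, phone:Heidi, pen:Bob
Event 2 (give phone: Heidi -> Bob). State: ball:Nina, note:Bob, phone:Bob, pen:Bob
Event 3 (give phone: Bob -> Grace). State: ball:Nina, note:Bob, phone:Grace, pen:Bob
Event 4 (give pen: Bob -> Dave). State: ball:Nina, note:Bob, phone:Grace, pen:Dave
Event 5 (swap ball<->pen: now ball:Dave, pen:Nina). State: ball:Dave, note:Bob, phone:Grace, pen:Nina
Event 6 (give pen: Nina -> Grace). State: ball:Dave, note:Bob, phone:Grace, pen:Grace
Event 7 (give phone: Grace -> Dave). State: ball:Dave, note:Bob, phone:Dave, pen:Grace
Event 8 (give note: Bob -> Heidi). State: ball:Dave, note:Heidi, phone:Dave, pen:Grace
Event 9 (swap pen<->ball: now pen:Dave, ball:Grace). State: ball:Grace, note:Heidi, phone:Dave, pen:Dave
Event 10 (swap phone<->note: now phone:Heidi, note:Dave). State: ball:Grace, note:Dave, phone:Heidi, pen:Dave
Event 11 (give note: Dave -> Heidi). State: ball:Grace, note:Heidi, phone:Heidi, pen:Dave
Event 12 (swap pen<->ball: now pen:Grace, ball:Dave). State: ball:Dave, note:Heidi, phone:Heidi, pen:Grace

Final state: ball:Dave, note:Heidi, phone:Heidi, pen:Grace
Heidi holds: note, phone.

Answer: note, phone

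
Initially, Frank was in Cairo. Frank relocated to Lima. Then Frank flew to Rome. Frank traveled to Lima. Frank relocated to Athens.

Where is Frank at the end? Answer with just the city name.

Answer: Athens

Derivation:
Tracking Frank's location:
Start: Frank is in Cairo.
After move 1: Cairo -> Lima. Frank is in Lima.
After move 2: Lima -> Rome. Frank is in Rome.
After move 3: Rome -> Lima. Frank is in Lima.
After move 4: Lima -> Athens. Frank is in Athens.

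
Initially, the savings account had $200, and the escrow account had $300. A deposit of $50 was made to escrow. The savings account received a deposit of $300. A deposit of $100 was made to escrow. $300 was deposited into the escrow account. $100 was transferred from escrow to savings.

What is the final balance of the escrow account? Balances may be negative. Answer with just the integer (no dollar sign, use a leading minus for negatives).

Tracking account balances step by step:
Start: savings=200, escrow=300
Event 1 (deposit 50 to escrow): escrow: 300 + 50 = 350. Balances: savings=200, escrow=350
Event 2 (deposit 300 to savings): savings: 200 + 300 = 500. Balances: savings=500, escrow=350
Event 3 (deposit 100 to escrow): escrow: 350 + 100 = 450. Balances: savings=500, escrow=450
Event 4 (deposit 300 to escrow): escrow: 450 + 300 = 750. Balances: savings=500, escrow=750
Event 5 (transfer 100 escrow -> savings): escrow: 750 - 100 = 650, savings: 500 + 100 = 600. Balances: savings=600, escrow=650

Final balance of escrow: 650

Answer: 650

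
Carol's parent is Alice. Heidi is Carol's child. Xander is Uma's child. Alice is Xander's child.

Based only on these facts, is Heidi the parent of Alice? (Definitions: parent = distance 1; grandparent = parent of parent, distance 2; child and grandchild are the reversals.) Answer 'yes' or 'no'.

Reconstructing the parent chain from the given facts:
  Uma -> Xander -> Alice -> Carol -> Heidi
(each arrow means 'parent of the next')
Positions in the chain (0 = top):
  position of Uma: 0
  position of Xander: 1
  position of Alice: 2
  position of Carol: 3
  position of Heidi: 4

Heidi is at position 4, Alice is at position 2; signed distance (j - i) = -2.
'parent' requires j - i = 1. Actual distance is -2, so the relation does NOT hold.

Answer: no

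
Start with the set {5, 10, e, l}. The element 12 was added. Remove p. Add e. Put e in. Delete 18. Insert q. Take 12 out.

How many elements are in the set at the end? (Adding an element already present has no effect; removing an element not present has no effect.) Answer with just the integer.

Tracking the set through each operation:
Start: {10, 5, e, l}
Event 1 (add 12): added. Set: {10, 12, 5, e, l}
Event 2 (remove p): not present, no change. Set: {10, 12, 5, e, l}
Event 3 (add e): already present, no change. Set: {10, 12, 5, e, l}
Event 4 (add e): already present, no change. Set: {10, 12, 5, e, l}
Event 5 (remove 18): not present, no change. Set: {10, 12, 5, e, l}
Event 6 (add q): added. Set: {10, 12, 5, e, l, q}
Event 7 (remove 12): removed. Set: {10, 5, e, l, q}

Final set: {10, 5, e, l, q} (size 5)

Answer: 5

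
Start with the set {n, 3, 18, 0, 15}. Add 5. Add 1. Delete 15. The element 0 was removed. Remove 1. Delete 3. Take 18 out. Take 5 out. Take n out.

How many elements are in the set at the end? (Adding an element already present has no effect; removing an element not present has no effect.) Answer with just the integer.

Answer: 0

Derivation:
Tracking the set through each operation:
Start: {0, 15, 18, 3, n}
Event 1 (add 5): added. Set: {0, 15, 18, 3, 5, n}
Event 2 (add 1): added. Set: {0, 1, 15, 18, 3, 5, n}
Event 3 (remove 15): removed. Set: {0, 1, 18, 3, 5, n}
Event 4 (remove 0): removed. Set: {1, 18, 3, 5, n}
Event 5 (remove 1): removed. Set: {18, 3, 5, n}
Event 6 (remove 3): removed. Set: {18, 5, n}
Event 7 (remove 18): removed. Set: {5, n}
Event 8 (remove 5): removed. Set: {n}
Event 9 (remove n): removed. Set: {}

Final set: {} (size 0)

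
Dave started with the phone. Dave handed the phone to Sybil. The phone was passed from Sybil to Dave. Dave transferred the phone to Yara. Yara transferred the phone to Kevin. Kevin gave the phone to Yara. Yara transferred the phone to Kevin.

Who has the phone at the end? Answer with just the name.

Answer: Kevin

Derivation:
Tracking the phone through each event:
Start: Dave has the phone.
After event 1: Sybil has the phone.
After event 2: Dave has the phone.
After event 3: Yara has the phone.
After event 4: Kevin has the phone.
After event 5: Yara has the phone.
After event 6: Kevin has the phone.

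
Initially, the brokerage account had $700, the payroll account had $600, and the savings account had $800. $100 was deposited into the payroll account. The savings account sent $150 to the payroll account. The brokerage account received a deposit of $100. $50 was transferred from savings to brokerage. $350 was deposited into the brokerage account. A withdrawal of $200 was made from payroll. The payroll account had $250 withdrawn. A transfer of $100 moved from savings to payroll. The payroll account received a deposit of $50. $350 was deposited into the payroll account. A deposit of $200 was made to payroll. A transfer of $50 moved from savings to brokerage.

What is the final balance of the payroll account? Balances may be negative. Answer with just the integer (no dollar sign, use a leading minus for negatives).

Tracking account balances step by step:
Start: brokerage=700, payroll=600, savings=800
Event 1 (deposit 100 to payroll): payroll: 600 + 100 = 700. Balances: brokerage=700, payroll=700, savings=800
Event 2 (transfer 150 savings -> payroll): savings: 800 - 150 = 650, payroll: 700 + 150 = 850. Balances: brokerage=700, payroll=850, savings=650
Event 3 (deposit 100 to brokerage): brokerage: 700 + 100 = 800. Balances: brokerage=800, payroll=850, savings=650
Event 4 (transfer 50 savings -> brokerage): savings: 650 - 50 = 600, brokerage: 800 + 50 = 850. Balances: brokerage=850, payroll=850, savings=600
Event 5 (deposit 350 to brokerage): brokerage: 850 + 350 = 1200. Balances: brokerage=1200, payroll=850, savings=600
Event 6 (withdraw 200 from payroll): payroll: 850 - 200 = 650. Balances: brokerage=1200, payroll=650, savings=600
Event 7 (withdraw 250 from payroll): payroll: 650 - 250 = 400. Balances: brokerage=1200, payroll=400, savings=600
Event 8 (transfer 100 savings -> payroll): savings: 600 - 100 = 500, payroll: 400 + 100 = 500. Balances: brokerage=1200, payroll=500, savings=500
Event 9 (deposit 50 to payroll): payroll: 500 + 50 = 550. Balances: brokerage=1200, payroll=550, savings=500
Event 10 (deposit 350 to payroll): payroll: 550 + 350 = 900. Balances: brokerage=1200, payroll=900, savings=500
Event 11 (deposit 200 to payroll): payroll: 900 + 200 = 1100. Balances: brokerage=1200, payroll=1100, savings=500
Event 12 (transfer 50 savings -> brokerage): savings: 500 - 50 = 450, brokerage: 1200 + 50 = 1250. Balances: brokerage=1250, payroll=1100, savings=450

Final balance of payroll: 1100

Answer: 1100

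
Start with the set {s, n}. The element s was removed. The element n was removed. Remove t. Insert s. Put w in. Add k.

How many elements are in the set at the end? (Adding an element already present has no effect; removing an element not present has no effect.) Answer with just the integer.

Tracking the set through each operation:
Start: {n, s}
Event 1 (remove s): removed. Set: {n}
Event 2 (remove n): removed. Set: {}
Event 3 (remove t): not present, no change. Set: {}
Event 4 (add s): added. Set: {s}
Event 5 (add w): added. Set: {s, w}
Event 6 (add k): added. Set: {k, s, w}

Final set: {k, s, w} (size 3)

Answer: 3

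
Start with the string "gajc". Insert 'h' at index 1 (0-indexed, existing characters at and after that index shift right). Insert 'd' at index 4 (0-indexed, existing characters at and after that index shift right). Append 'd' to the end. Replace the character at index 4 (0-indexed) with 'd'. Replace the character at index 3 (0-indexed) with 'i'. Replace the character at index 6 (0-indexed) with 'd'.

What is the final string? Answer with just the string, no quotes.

Answer: ghaidcd

Derivation:
Applying each edit step by step:
Start: "gajc"
Op 1 (insert 'h' at idx 1): "gajc" -> "ghajc"
Op 2 (insert 'd' at idx 4): "ghajc" -> "ghajdc"
Op 3 (append 'd'): "ghajdc" -> "ghajdcd"
Op 4 (replace idx 4: 'd' -> 'd'): "ghajdcd" -> "ghajdcd"
Op 5 (replace idx 3: 'j' -> 'i'): "ghajdcd" -> "ghaidcd"
Op 6 (replace idx 6: 'd' -> 'd'): "ghaidcd" -> "ghaidcd"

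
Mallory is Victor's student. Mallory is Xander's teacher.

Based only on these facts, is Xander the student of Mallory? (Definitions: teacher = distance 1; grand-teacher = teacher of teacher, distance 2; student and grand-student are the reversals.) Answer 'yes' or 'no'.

Answer: yes

Derivation:
Reconstructing the teacher chain from the given facts:
  Victor -> Mallory -> Xander
(each arrow means 'teacher of the next')
Positions in the chain (0 = top):
  position of Victor: 0
  position of Mallory: 1
  position of Xander: 2

Xander is at position 2, Mallory is at position 1; signed distance (j - i) = -1.
'student' requires j - i = -1. Actual distance is -1, so the relation HOLDS.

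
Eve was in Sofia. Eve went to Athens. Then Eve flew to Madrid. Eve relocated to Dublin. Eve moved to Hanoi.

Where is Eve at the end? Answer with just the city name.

Answer: Hanoi

Derivation:
Tracking Eve's location:
Start: Eve is in Sofia.
After move 1: Sofia -> Athens. Eve is in Athens.
After move 2: Athens -> Madrid. Eve is in Madrid.
After move 3: Madrid -> Dublin. Eve is in Dublin.
After move 4: Dublin -> Hanoi. Eve is in Hanoi.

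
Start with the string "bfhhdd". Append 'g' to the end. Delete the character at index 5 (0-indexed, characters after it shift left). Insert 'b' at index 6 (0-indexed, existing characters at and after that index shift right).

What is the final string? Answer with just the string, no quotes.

Applying each edit step by step:
Start: "bfhhdd"
Op 1 (append 'g'): "bfhhdd" -> "bfhhddg"
Op 2 (delete idx 5 = 'd'): "bfhhddg" -> "bfhhdg"
Op 3 (insert 'b' at idx 6): "bfhhdg" -> "bfhhdgb"

Answer: bfhhdgb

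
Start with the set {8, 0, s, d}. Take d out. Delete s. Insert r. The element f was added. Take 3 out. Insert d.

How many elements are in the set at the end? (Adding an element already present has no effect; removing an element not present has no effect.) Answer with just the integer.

Tracking the set through each operation:
Start: {0, 8, d, s}
Event 1 (remove d): removed. Set: {0, 8, s}
Event 2 (remove s): removed. Set: {0, 8}
Event 3 (add r): added. Set: {0, 8, r}
Event 4 (add f): added. Set: {0, 8, f, r}
Event 5 (remove 3): not present, no change. Set: {0, 8, f, r}
Event 6 (add d): added. Set: {0, 8, d, f, r}

Final set: {0, 8, d, f, r} (size 5)

Answer: 5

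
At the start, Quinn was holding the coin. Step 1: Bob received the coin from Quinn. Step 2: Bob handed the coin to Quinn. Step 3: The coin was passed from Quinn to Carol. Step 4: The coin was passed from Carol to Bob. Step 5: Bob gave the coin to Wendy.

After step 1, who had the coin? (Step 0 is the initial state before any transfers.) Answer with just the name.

Tracking the coin holder through step 1:
After step 0 (start): Quinn
After step 1: Bob

At step 1, the holder is Bob.

Answer: Bob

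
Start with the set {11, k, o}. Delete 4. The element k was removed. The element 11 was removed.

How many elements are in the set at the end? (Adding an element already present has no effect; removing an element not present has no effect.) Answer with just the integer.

Tracking the set through each operation:
Start: {11, k, o}
Event 1 (remove 4): not present, no change. Set: {11, k, o}
Event 2 (remove k): removed. Set: {11, o}
Event 3 (remove 11): removed. Set: {o}

Final set: {o} (size 1)

Answer: 1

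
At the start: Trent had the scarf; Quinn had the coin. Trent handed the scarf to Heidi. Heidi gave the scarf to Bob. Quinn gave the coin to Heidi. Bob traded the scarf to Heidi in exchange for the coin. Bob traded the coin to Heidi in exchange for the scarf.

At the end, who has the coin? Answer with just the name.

Answer: Heidi

Derivation:
Tracking all object holders:
Start: scarf:Trent, coin:Quinn
Event 1 (give scarf: Trent -> Heidi). State: scarf:Heidi, coin:Quinn
Event 2 (give scarf: Heidi -> Bob). State: scarf:Bob, coin:Quinn
Event 3 (give coin: Quinn -> Heidi). State: scarf:Bob, coin:Heidi
Event 4 (swap scarf<->coin: now scarf:Heidi, coin:Bob). State: scarf:Heidi, coin:Bob
Event 5 (swap coin<->scarf: now coin:Heidi, scarf:Bob). State: scarf:Bob, coin:Heidi

Final state: scarf:Bob, coin:Heidi
The coin is held by Heidi.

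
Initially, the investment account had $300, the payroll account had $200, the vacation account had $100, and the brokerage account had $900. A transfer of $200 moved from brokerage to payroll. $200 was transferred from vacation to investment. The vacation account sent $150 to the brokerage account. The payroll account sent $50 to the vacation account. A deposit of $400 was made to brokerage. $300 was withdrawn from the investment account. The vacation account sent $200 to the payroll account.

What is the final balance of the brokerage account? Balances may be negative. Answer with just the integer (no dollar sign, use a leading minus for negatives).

Answer: 1250

Derivation:
Tracking account balances step by step:
Start: investment=300, payroll=200, vacation=100, brokerage=900
Event 1 (transfer 200 brokerage -> payroll): brokerage: 900 - 200 = 700, payroll: 200 + 200 = 400. Balances: investment=300, payroll=400, vacation=100, brokerage=700
Event 2 (transfer 200 vacation -> investment): vacation: 100 - 200 = -100, investment: 300 + 200 = 500. Balances: investment=500, payroll=400, vacation=-100, brokerage=700
Event 3 (transfer 150 vacation -> brokerage): vacation: -100 - 150 = -250, brokerage: 700 + 150 = 850. Balances: investment=500, payroll=400, vacation=-250, brokerage=850
Event 4 (transfer 50 payroll -> vacation): payroll: 400 - 50 = 350, vacation: -250 + 50 = -200. Balances: investment=500, payroll=350, vacation=-200, brokerage=850
Event 5 (deposit 400 to brokerage): brokerage: 850 + 400 = 1250. Balances: investment=500, payroll=350, vacation=-200, brokerage=1250
Event 6 (withdraw 300 from investment): investment: 500 - 300 = 200. Balances: investment=200, payroll=350, vacation=-200, brokerage=1250
Event 7 (transfer 200 vacation -> payroll): vacation: -200 - 200 = -400, payroll: 350 + 200 = 550. Balances: investment=200, payroll=550, vacation=-400, brokerage=1250

Final balance of brokerage: 1250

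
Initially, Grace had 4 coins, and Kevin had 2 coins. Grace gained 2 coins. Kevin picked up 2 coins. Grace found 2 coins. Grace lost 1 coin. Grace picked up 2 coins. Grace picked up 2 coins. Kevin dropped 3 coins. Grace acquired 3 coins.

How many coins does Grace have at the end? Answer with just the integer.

Answer: 14

Derivation:
Tracking counts step by step:
Start: Grace=4, Kevin=2
Event 1 (Grace +2): Grace: 4 -> 6. State: Grace=6, Kevin=2
Event 2 (Kevin +2): Kevin: 2 -> 4. State: Grace=6, Kevin=4
Event 3 (Grace +2): Grace: 6 -> 8. State: Grace=8, Kevin=4
Event 4 (Grace -1): Grace: 8 -> 7. State: Grace=7, Kevin=4
Event 5 (Grace +2): Grace: 7 -> 9. State: Grace=9, Kevin=4
Event 6 (Grace +2): Grace: 9 -> 11. State: Grace=11, Kevin=4
Event 7 (Kevin -3): Kevin: 4 -> 1. State: Grace=11, Kevin=1
Event 8 (Grace +3): Grace: 11 -> 14. State: Grace=14, Kevin=1

Grace's final count: 14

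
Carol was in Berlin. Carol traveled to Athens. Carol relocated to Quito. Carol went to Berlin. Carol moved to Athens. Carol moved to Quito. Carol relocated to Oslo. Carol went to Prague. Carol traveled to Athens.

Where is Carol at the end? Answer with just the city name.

Tracking Carol's location:
Start: Carol is in Berlin.
After move 1: Berlin -> Athens. Carol is in Athens.
After move 2: Athens -> Quito. Carol is in Quito.
After move 3: Quito -> Berlin. Carol is in Berlin.
After move 4: Berlin -> Athens. Carol is in Athens.
After move 5: Athens -> Quito. Carol is in Quito.
After move 6: Quito -> Oslo. Carol is in Oslo.
After move 7: Oslo -> Prague. Carol is in Prague.
After move 8: Prague -> Athens. Carol is in Athens.

Answer: Athens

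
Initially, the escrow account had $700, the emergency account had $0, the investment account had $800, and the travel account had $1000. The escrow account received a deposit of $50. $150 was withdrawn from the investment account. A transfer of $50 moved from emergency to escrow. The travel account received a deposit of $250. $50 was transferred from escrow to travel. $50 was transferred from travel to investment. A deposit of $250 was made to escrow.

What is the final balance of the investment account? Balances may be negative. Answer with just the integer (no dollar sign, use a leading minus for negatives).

Answer: 700

Derivation:
Tracking account balances step by step:
Start: escrow=700, emergency=0, investment=800, travel=1000
Event 1 (deposit 50 to escrow): escrow: 700 + 50 = 750. Balances: escrow=750, emergency=0, investment=800, travel=1000
Event 2 (withdraw 150 from investment): investment: 800 - 150 = 650. Balances: escrow=750, emergency=0, investment=650, travel=1000
Event 3 (transfer 50 emergency -> escrow): emergency: 0 - 50 = -50, escrow: 750 + 50 = 800. Balances: escrow=800, emergency=-50, investment=650, travel=1000
Event 4 (deposit 250 to travel): travel: 1000 + 250 = 1250. Balances: escrow=800, emergency=-50, investment=650, travel=1250
Event 5 (transfer 50 escrow -> travel): escrow: 800 - 50 = 750, travel: 1250 + 50 = 1300. Balances: escrow=750, emergency=-50, investment=650, travel=1300
Event 6 (transfer 50 travel -> investment): travel: 1300 - 50 = 1250, investment: 650 + 50 = 700. Balances: escrow=750, emergency=-50, investment=700, travel=1250
Event 7 (deposit 250 to escrow): escrow: 750 + 250 = 1000. Balances: escrow=1000, emergency=-50, investment=700, travel=1250

Final balance of investment: 700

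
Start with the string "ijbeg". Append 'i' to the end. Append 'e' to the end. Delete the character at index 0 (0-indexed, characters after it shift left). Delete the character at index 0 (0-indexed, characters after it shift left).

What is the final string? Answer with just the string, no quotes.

Applying each edit step by step:
Start: "ijbeg"
Op 1 (append 'i'): "ijbeg" -> "ijbegi"
Op 2 (append 'e'): "ijbegi" -> "ijbegie"
Op 3 (delete idx 0 = 'i'): "ijbegie" -> "jbegie"
Op 4 (delete idx 0 = 'j'): "jbegie" -> "begie"

Answer: begie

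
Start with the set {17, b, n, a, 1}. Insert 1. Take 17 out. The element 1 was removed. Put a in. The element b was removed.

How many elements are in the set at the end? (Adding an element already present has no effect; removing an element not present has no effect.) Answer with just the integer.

Tracking the set through each operation:
Start: {1, 17, a, b, n}
Event 1 (add 1): already present, no change. Set: {1, 17, a, b, n}
Event 2 (remove 17): removed. Set: {1, a, b, n}
Event 3 (remove 1): removed. Set: {a, b, n}
Event 4 (add a): already present, no change. Set: {a, b, n}
Event 5 (remove b): removed. Set: {a, n}

Final set: {a, n} (size 2)

Answer: 2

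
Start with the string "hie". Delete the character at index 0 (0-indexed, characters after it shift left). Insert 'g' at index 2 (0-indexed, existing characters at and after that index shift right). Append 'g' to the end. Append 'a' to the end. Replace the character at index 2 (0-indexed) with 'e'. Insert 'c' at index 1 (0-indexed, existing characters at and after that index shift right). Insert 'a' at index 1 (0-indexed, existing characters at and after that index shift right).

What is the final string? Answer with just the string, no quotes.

Answer: iaceega

Derivation:
Applying each edit step by step:
Start: "hie"
Op 1 (delete idx 0 = 'h'): "hie" -> "ie"
Op 2 (insert 'g' at idx 2): "ie" -> "ieg"
Op 3 (append 'g'): "ieg" -> "iegg"
Op 4 (append 'a'): "iegg" -> "iegga"
Op 5 (replace idx 2: 'g' -> 'e'): "iegga" -> "ieega"
Op 6 (insert 'c' at idx 1): "ieega" -> "iceega"
Op 7 (insert 'a' at idx 1): "iceega" -> "iaceega"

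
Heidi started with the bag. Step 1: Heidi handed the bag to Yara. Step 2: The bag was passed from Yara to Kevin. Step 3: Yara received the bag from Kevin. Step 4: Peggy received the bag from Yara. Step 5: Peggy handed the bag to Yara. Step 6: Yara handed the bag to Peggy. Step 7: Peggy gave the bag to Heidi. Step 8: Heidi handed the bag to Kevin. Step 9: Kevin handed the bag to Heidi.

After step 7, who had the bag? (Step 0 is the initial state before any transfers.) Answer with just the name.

Tracking the bag holder through step 7:
After step 0 (start): Heidi
After step 1: Yara
After step 2: Kevin
After step 3: Yara
After step 4: Peggy
After step 5: Yara
After step 6: Peggy
After step 7: Heidi

At step 7, the holder is Heidi.

Answer: Heidi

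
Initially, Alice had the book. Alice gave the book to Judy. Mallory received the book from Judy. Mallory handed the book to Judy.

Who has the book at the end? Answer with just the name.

Answer: Judy

Derivation:
Tracking the book through each event:
Start: Alice has the book.
After event 1: Judy has the book.
After event 2: Mallory has the book.
After event 3: Judy has the book.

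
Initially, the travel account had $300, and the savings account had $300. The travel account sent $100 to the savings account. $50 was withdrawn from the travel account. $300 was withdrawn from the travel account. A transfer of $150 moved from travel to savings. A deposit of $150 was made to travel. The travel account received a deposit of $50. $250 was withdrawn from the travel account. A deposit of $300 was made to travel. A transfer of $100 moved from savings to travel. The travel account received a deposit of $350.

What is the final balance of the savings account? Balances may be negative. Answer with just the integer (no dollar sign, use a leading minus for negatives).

Answer: 450

Derivation:
Tracking account balances step by step:
Start: travel=300, savings=300
Event 1 (transfer 100 travel -> savings): travel: 300 - 100 = 200, savings: 300 + 100 = 400. Balances: travel=200, savings=400
Event 2 (withdraw 50 from travel): travel: 200 - 50 = 150. Balances: travel=150, savings=400
Event 3 (withdraw 300 from travel): travel: 150 - 300 = -150. Balances: travel=-150, savings=400
Event 4 (transfer 150 travel -> savings): travel: -150 - 150 = -300, savings: 400 + 150 = 550. Balances: travel=-300, savings=550
Event 5 (deposit 150 to travel): travel: -300 + 150 = -150. Balances: travel=-150, savings=550
Event 6 (deposit 50 to travel): travel: -150 + 50 = -100. Balances: travel=-100, savings=550
Event 7 (withdraw 250 from travel): travel: -100 - 250 = -350. Balances: travel=-350, savings=550
Event 8 (deposit 300 to travel): travel: -350 + 300 = -50. Balances: travel=-50, savings=550
Event 9 (transfer 100 savings -> travel): savings: 550 - 100 = 450, travel: -50 + 100 = 50. Balances: travel=50, savings=450
Event 10 (deposit 350 to travel): travel: 50 + 350 = 400. Balances: travel=400, savings=450

Final balance of savings: 450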